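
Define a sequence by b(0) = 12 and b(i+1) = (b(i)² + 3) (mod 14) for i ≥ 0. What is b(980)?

10

We have b(0) = 12,  b(1) = 7,  b(2) = 10,  b(3) = 5,  b(4) = 0,  b(5) = 3,  b(6) = 12.
Since b(6) = b(0) = 12, the sequence is periodic with period 6.
(980 - 0) mod 6 = 2, so b(980) = b(2) = 10.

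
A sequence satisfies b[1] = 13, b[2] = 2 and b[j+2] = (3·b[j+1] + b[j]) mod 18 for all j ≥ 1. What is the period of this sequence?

Computing terms: b[1] = 13,  b[2] = 2,  b[3] = 1,  b[4] = 5,  b[5] = 16,  b[6] = 17,  b[7] = 13,  b[8] = 2.
Since (b[7], b[8]) = (b[1], b[2]) = (13, 2) (two consecutive terms determine the rest), the sequence is periodic with period 6.

6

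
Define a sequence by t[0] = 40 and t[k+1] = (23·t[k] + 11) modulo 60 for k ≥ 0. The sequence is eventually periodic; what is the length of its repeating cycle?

4

Listing terms: t[0] = 40,  t[1] = 31,  t[2] = 4,  t[3] = 43,  t[4] = 40.
Since t[4] = t[0] = 40, the sequence is periodic with period 4.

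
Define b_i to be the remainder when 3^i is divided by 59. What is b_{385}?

We have b_1 = 3, b_2 = 9, b_3 = 27, b_4 = 22, b_5 = 7, b_6 = 21, b_7 = 4, b_8 = 12, b_9 = 36, b_{10} = 49, b_{11} = 29, b_{12} = 28, b_{13} = 25, b_{14} = 16, b_{15} = 48, b_{16} = 26, b_{17} = 19, b_{18} = 57, b_{19} = 53, b_{20} = 41, b_{21} = 5, b_{22} = 15, b_{23} = 45, b_{24} = 17, b_{25} = 51, b_{26} = 35, b_{27} = 46, b_{28} = 20, b_{29} = 1, b_{30} = 3.
The sequence repeats with period 29.
(385 - 1) mod 29 = 7, so b_{385} = b_8 = 12.

12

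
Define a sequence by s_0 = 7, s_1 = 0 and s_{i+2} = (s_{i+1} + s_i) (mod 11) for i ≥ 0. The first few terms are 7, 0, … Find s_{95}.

We have s_0 = 7; s_1 = 0; s_2 = 7; s_3 = 7; s_4 = 3; s_5 = 10; s_6 = 2; s_7 = 1; s_8 = 3; s_9 = 4; s_{10} = 7; s_{11} = 0.
The sequence repeats with period 10.
(95 - 0) mod 10 = 5, so s_{95} = s_5 = 10.

10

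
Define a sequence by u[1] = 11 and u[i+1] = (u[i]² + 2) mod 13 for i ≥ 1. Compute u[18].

Listing terms: u[1] = 11,  u[2] = 6,  u[3] = 12,  u[4] = 3,  u[5] = 11.
Since u[5] = u[1] = 11, the sequence is periodic with period 4.
So u[18] = u[1 + ((18-1) mod 4)] = u[2] = 6.

6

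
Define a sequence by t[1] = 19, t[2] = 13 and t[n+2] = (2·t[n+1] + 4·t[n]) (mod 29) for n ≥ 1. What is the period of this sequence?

t[1] = 19,  t[2] = 13,  t[3] = 15,  t[4] = 24,  t[5] = 21,  t[6] = 22,  t[7] = 12,  t[8] = 25,  t[9] = 11,  t[10] = 6,  t[11] = 27,  t[12] = 20,  t[13] = 3,  t[14] = 28,  t[15] = 10,  t[16] = 16,  t[17] = 14,  t[18] = 5,  t[19] = 8,  t[20] = 7,  t[21] = 17,  t[22] = 4,  t[23] = 18,  t[24] = 23,  t[25] = 2,  t[26] = 9,  t[27] = 26,  t[28] = 1,  t[29] = 19,  t[30] = 13.
The sequence repeats with period 28.

28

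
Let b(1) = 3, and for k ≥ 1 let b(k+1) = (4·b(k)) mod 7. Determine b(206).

Listing terms: b(1) = 3; b(2) = 5; b(3) = 6; b(4) = 3.
Since b(4) = b(1) = 3, the sequence is periodic with period 3.
(206 - 1) mod 3 = 1, so b(206) = b(2) = 5.

5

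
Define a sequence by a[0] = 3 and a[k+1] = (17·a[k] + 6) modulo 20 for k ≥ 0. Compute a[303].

We have a[0] = 3; a[1] = 17; a[2] = 15; a[3] = 1; a[4] = 3.
Since a[4] = a[0] = 3, the sequence is periodic with period 4.
(303 - 0) mod 4 = 3, so a[303] = a[3] = 1.

1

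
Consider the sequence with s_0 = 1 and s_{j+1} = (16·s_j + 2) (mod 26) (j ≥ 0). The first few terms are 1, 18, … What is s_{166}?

18

s_0 = 1; s_1 = 18; s_2 = 4; s_3 = 14; s_4 = 18.
Since s_4 = s_1 = 18, the sequence is eventually periodic: after a pre-period of length 1 it cycles with period 3.
For j ≥ 1, s_j depends only on (j - 1) mod 3. (166 - 1) mod 3 = 0, so s_{166} = s_1 = 18.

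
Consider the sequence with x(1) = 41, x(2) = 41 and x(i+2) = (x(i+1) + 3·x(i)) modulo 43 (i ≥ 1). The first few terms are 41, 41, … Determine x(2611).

Computing terms: x(1) = 41, x(2) = 41, x(3) = 35, x(4) = 29, x(5) = 5, x(6) = 6, x(7) = 21, x(8) = 39, x(9) = 16, x(10) = 4, x(11) = 9, x(12) = 21, x(13) = 5, x(14) = 25, x(15) = 40, x(16) = 29, x(17) = 20, x(18) = 21, x(19) = 38, x(20) = 15, x(21) = 0, x(22) = 2, x(23) = 2, x(24) = 8, x(25) = 14, x(26) = 38, x(27) = 37, x(28) = 22, x(29) = 4, x(30) = 27, x(31) = 39, x(32) = 34, x(33) = 22, x(34) = 38, x(35) = 18, x(36) = 3, x(37) = 14, x(38) = 23, x(39) = 22, x(40) = 5, x(41) = 28, x(42) = 0, x(43) = 41, x(44) = 41.
Since (x(43), x(44)) = (x(1), x(2)) = (41, 41) (two consecutive terms determine the rest), the sequence is periodic with period 42.
So x(2611) = x(1 + ((2611-1) mod 42)) = x(7) = 21.

21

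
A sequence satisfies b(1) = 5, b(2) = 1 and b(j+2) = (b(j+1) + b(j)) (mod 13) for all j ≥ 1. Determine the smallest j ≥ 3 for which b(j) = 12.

b(1) = 5, b(2) = 1, b(3) = 6, b(4) = 7, b(5) = 0, b(6) = 7, b(7) = 7, b(8) = 1, b(9) = 8, b(10) = 9, b(11) = 4, b(12) = 0, b(13) = 4, b(14) = 4, b(15) = 8, b(16) = 12, b(17) = 7, b(18) = 6, b(19) = 0, b(20) = 6, b(21) = 6, b(22) = 12, b(23) = 5, b(24) = 4, b(25) = 9, b(26) = 0, b(27) = 9, b(28) = 9, b(29) = 5, b(30) = 1.
Since (b(29), b(30)) = (b(1), b(2)) = (5, 1) (two consecutive terms determine the rest), the sequence is periodic with period 28.
The value 12 first appears (with j ≥ 3) at b(16).

16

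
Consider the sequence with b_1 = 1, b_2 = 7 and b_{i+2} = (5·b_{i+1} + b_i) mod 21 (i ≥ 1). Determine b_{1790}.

14

Computing terms: b_1 = 1,  b_2 = 7,  b_3 = 15,  b_4 = 19,  b_5 = 5,  b_6 = 2,  b_7 = 15,  b_8 = 14,  b_9 = 1,  b_{10} = 19,  b_{11} = 12,  b_{12} = 16,  b_{13} = 8,  b_{14} = 14,  b_{15} = 15,  b_{16} = 5,  b_{17} = 19,  b_{18} = 16,  b_{19} = 15,  b_{20} = 7,  b_{21} = 8,  b_{22} = 5,  b_{23} = 12,  b_{24} = 2,  b_{25} = 1,  b_{26} = 7.
The sequence repeats with period 24.
So b_{1790} = b_{1 + ((1790-1) mod 24)} = b_{14} = 14.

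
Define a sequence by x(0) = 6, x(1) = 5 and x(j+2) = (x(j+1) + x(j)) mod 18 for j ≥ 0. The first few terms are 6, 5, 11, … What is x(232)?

9

We have x(0) = 6; x(1) = 5; x(2) = 11; x(3) = 16; x(4) = 9; x(5) = 7; x(6) = 16; x(7) = 5; x(8) = 3; x(9) = 8; x(10) = 11; x(11) = 1; x(12) = 12; x(13) = 13; x(14) = 7; x(15) = 2; x(16) = 9; x(17) = 11; x(18) = 2; x(19) = 13; x(20) = 15; x(21) = 10; x(22) = 7; x(23) = 17; x(24) = 6; x(25) = 5.
The sequence repeats with period 24.
(232 - 0) mod 24 = 16, so x(232) = x(16) = 9.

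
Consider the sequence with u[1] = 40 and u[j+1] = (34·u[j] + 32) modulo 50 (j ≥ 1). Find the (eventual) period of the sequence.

u[1] = 40,  u[2] = 42,  u[3] = 10,  u[4] = 22,  u[5] = 30,  u[6] = 2,  u[7] = 0,  u[8] = 32,  u[9] = 20,  u[10] = 12,  u[11] = 40.
Since u[11] = u[1] = 40, the sequence is periodic with period 10.

10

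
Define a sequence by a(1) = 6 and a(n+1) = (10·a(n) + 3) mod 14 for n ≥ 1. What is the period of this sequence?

We have a(1) = 6, a(2) = 7, a(3) = 3, a(4) = 5, a(5) = 11, a(6) = 1, a(7) = 13, a(8) = 7.
Since a(8) = a(2) = 7, the sequence is eventually periodic: after a pre-period of length 1 it cycles with period 6.

6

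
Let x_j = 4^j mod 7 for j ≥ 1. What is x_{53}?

x_1 = 4, x_2 = 2, x_3 = 1, x_4 = 4.
Since x_4 = x_1 = 4, the sequence is periodic with period 3.
(53 - 1) mod 3 = 1, so x_{53} = x_2 = 2.

2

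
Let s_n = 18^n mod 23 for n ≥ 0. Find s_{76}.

9

Listing terms: s_0 = 1; s_1 = 18; s_2 = 2; s_3 = 13; s_4 = 4; s_5 = 3; s_6 = 8; s_7 = 6; s_8 = 16; s_9 = 12; s_{10} = 9; s_{11} = 1.
The sequence repeats with period 11.
(76 - 0) mod 11 = 10, so s_{76} = s_{10} = 9.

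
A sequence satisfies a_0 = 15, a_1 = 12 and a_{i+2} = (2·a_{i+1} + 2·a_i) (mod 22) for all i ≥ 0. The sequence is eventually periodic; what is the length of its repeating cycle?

10

We have a_0 = 15,  a_1 = 12,  a_2 = 10,  a_3 = 0,  a_4 = 20,  a_5 = 18,  a_6 = 10,  a_7 = 12,  a_8 = 0,  a_9 = 2,  a_{10} = 4,  a_{11} = 12,  a_{12} = 10.
Since (a_{11}, a_{12}) = (a_1, a_2) = (12, 10) (two consecutive terms determine the rest), the sequence is eventually periodic: after a pre-period of length 1 it cycles with period 10.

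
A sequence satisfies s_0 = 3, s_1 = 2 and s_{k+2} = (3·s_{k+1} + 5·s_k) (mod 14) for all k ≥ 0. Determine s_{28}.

We have s_0 = 3; s_1 = 2; s_2 = 7; s_3 = 3; s_4 = 2.
The sequence repeats with period 3.
(28 - 0) mod 3 = 1, so s_{28} = s_1 = 2.

2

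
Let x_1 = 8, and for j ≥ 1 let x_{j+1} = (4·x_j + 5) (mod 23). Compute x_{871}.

14

Computing terms: x_1 = 8, x_2 = 14, x_3 = 15, x_4 = 19, x_5 = 12, x_6 = 7, x_7 = 10, x_8 = 22, x_9 = 1, x_{10} = 9, x_{11} = 18, x_{12} = 8.
The sequence repeats with period 11.
(871 - 1) mod 11 = 1, so x_{871} = x_2 = 14.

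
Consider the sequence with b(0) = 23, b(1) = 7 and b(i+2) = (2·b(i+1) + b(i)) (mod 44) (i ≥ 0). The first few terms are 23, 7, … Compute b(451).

1

b(0) = 23,  b(1) = 7,  b(2) = 37,  b(3) = 37,  b(4) = 23,  b(5) = 39,  b(6) = 13,  b(7) = 21,  b(8) = 11,  b(9) = 43,  b(10) = 9,  b(11) = 17,  b(12) = 43,  b(13) = 15,  b(14) = 29,  b(15) = 29,  b(16) = 43,  b(17) = 27,  b(18) = 9,  b(19) = 1,  b(20) = 11,  b(21) = 23,  b(22) = 13,  b(23) = 5,  b(24) = 23,  b(25) = 7.
Since (b(24), b(25)) = (b(0), b(1)) = (23, 7) (two consecutive terms determine the rest), the sequence is periodic with period 24.
(451 - 0) mod 24 = 19, so b(451) = b(19) = 1.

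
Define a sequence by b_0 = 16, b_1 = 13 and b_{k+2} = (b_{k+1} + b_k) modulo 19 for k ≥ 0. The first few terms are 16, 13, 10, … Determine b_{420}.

13

Listing terms: b_0 = 16,  b_1 = 13,  b_2 = 10,  b_3 = 4,  b_4 = 14,  b_5 = 18,  b_6 = 13,  b_7 = 12,  b_8 = 6,  b_9 = 18,  b_{10} = 5,  b_{11} = 4,  b_{12} = 9,  b_{13} = 13,  b_{14} = 3,  b_{15} = 16,  b_{16} = 0,  b_{17} = 16,  b_{18} = 16,  b_{19} = 13.
The sequence repeats with period 18.
(420 - 0) mod 18 = 6, so b_{420} = b_6 = 13.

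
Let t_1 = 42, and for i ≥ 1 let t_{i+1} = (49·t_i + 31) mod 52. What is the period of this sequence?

12

We have t_1 = 42; t_2 = 9; t_3 = 4; t_4 = 19; t_5 = 26; t_6 = 5; t_7 = 16; t_8 = 35; t_9 = 30; t_{10} = 45; t_{11} = 0; t_{12} = 31; t_{13} = 42.
Since t_{13} = t_1 = 42, the sequence is periodic with period 12.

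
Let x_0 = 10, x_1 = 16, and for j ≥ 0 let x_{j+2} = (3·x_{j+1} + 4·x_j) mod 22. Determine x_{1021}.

x_0 = 10,  x_1 = 16,  x_2 = 0,  x_3 = 20,  x_4 = 16,  x_5 = 18,  x_6 = 8,  x_7 = 8,  x_8 = 12,  x_9 = 2,  x_{10} = 10,  x_{11} = 16.
Since (x_{10}, x_{11}) = (x_0, x_1) = (10, 16) (two consecutive terms determine the rest), the sequence is periodic with period 10.
So x_{1021} = x_{0 + ((1021-0) mod 10)} = x_1 = 16.

16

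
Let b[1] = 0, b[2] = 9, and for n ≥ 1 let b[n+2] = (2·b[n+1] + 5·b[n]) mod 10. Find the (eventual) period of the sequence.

4

b[1] = 0, b[2] = 9, b[3] = 8, b[4] = 1, b[5] = 2, b[6] = 9, b[7] = 8.
Since (b[6], b[7]) = (b[2], b[3]) = (9, 8) (two consecutive terms determine the rest), the sequence is eventually periodic: after a pre-period of length 1 it cycles with period 4.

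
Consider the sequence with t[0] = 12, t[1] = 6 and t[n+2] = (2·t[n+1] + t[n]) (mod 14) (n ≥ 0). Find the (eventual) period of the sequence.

3

We have t[0] = 12,  t[1] = 6,  t[2] = 10,  t[3] = 12,  t[4] = 6.
The sequence repeats with period 3.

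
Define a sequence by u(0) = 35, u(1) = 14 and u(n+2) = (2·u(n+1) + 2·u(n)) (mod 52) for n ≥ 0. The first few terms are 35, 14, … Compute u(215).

24

We have u(0) = 35; u(1) = 14; u(2) = 46; u(3) = 16; u(4) = 20; u(5) = 20; u(6) = 28; u(7) = 44; u(8) = 40; u(9) = 12; u(10) = 0; u(11) = 24; u(12) = 48; u(13) = 40; u(14) = 20; u(15) = 16; u(16) = 20.
Since (u(15), u(16)) = (u(3), u(4)) = (16, 20) (two consecutive terms determine the rest), the sequence is eventually periodic: after a pre-period of length 3 it cycles with period 12.
For n ≥ 3, u(n) depends only on (n - 3) mod 12. (215 - 3) mod 12 = 8, so u(215) = u(11) = 24.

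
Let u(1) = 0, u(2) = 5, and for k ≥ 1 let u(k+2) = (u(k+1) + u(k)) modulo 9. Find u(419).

5

Listing terms: u(1) = 0, u(2) = 5, u(3) = 5, u(4) = 1, u(5) = 6, u(6) = 7, u(7) = 4, u(8) = 2, u(9) = 6, u(10) = 8, u(11) = 5, u(12) = 4, u(13) = 0, u(14) = 4, u(15) = 4, u(16) = 8, u(17) = 3, u(18) = 2, u(19) = 5, u(20) = 7, u(21) = 3, u(22) = 1, u(23) = 4, u(24) = 5, u(25) = 0, u(26) = 5.
Since (u(25), u(26)) = (u(1), u(2)) = (0, 5) (two consecutive terms determine the rest), the sequence is periodic with period 24.
(419 - 1) mod 24 = 10, so u(419) = u(11) = 5.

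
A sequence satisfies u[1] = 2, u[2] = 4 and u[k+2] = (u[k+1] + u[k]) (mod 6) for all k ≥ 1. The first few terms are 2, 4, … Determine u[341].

Listing terms: u[1] = 2,  u[2] = 4,  u[3] = 0,  u[4] = 4,  u[5] = 4,  u[6] = 2,  u[7] = 0,  u[8] = 2,  u[9] = 2,  u[10] = 4.
The sequence repeats with period 8.
So u[341] = u[1 + ((341-1) mod 8)] = u[5] = 4.

4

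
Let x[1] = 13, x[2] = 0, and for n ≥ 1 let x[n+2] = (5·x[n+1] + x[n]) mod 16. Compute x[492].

Listing terms: x[1] = 13; x[2] = 0; x[3] = 13; x[4] = 1; x[5] = 2; x[6] = 11; x[7] = 9; x[8] = 8; x[9] = 1; x[10] = 13; x[11] = 2; x[12] = 7; x[13] = 5; x[14] = 0; x[15] = 5; x[16] = 9; x[17] = 2; x[18] = 3; x[19] = 1; x[20] = 8; x[21] = 9; x[22] = 5; x[23] = 2; x[24] = 15; x[25] = 13; x[26] = 0.
Since (x[25], x[26]) = (x[1], x[2]) = (13, 0) (two consecutive terms determine the rest), the sequence is periodic with period 24.
So x[492] = x[1 + ((492-1) mod 24)] = x[12] = 7.

7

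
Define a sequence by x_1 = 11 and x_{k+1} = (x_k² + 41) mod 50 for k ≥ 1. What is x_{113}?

x_1 = 11; x_2 = 12; x_3 = 35; x_4 = 16; x_5 = 47; x_6 = 0; x_7 = 41; x_8 = 22; x_9 = 25; x_{10} = 16.
Since x_{10} = x_4 = 16, the sequence is eventually periodic: after a pre-period of length 3 it cycles with period 6.
For k ≥ 4, x_k depends only on (k - 4) mod 6. (113 - 4) mod 6 = 1, so x_{113} = x_5 = 47.

47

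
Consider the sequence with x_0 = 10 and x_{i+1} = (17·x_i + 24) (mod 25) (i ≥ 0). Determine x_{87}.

13

Listing terms: x_0 = 10; x_1 = 19; x_2 = 22; x_3 = 23; x_4 = 15; x_5 = 4; x_6 = 17; x_7 = 13; x_8 = 20; x_9 = 14; x_{10} = 12; x_{11} = 3; x_{12} = 0; x_{13} = 24; x_{14} = 7; x_{15} = 18; x_{16} = 5; x_{17} = 9; x_{18} = 2; x_{19} = 8; x_{20} = 10.
The sequence repeats with period 20.
So x_{87} = x_{0 + ((87-0) mod 20)} = x_7 = 13.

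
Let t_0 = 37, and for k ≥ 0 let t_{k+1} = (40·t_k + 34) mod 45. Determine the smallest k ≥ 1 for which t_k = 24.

2

t_0 = 37; t_1 = 29; t_2 = 24; t_3 = 4; t_4 = 14; t_5 = 9; t_6 = 34; t_7 = 44; t_8 = 39; t_9 = 19; t_{10} = 29.
Since t_{10} = t_1 = 29, the sequence is eventually periodic: after a pre-period of length 1 it cycles with period 9.
The value 24 first appears (with k ≥ 1) at t_2.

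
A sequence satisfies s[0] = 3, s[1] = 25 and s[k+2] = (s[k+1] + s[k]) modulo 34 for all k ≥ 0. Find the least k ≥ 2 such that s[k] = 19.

3

We have s[0] = 3,  s[1] = 25,  s[2] = 28,  s[3] = 19,  s[4] = 13,  s[5] = 32,  s[6] = 11,  s[7] = 9,  s[8] = 20,  s[9] = 29,  s[10] = 15,  s[11] = 10,  s[12] = 25,  s[13] = 1,  s[14] = 26,  s[15] = 27,  s[16] = 19,  s[17] = 12,  s[18] = 31,  s[19] = 9,  s[20] = 6,  s[21] = 15,  s[22] = 21,  s[23] = 2,  s[24] = 23,  s[25] = 25,  s[26] = 14,  s[27] = 5,  s[28] = 19,  s[29] = 24,  s[30] = 9,  s[31] = 33,  s[32] = 8,  s[33] = 7,  s[34] = 15,  s[35] = 22,  s[36] = 3,  s[37] = 25.
The sequence repeats with period 36.
The value 19 first appears (with k ≥ 2) at s[3].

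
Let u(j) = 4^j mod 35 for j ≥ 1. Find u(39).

29

u(1) = 4; u(2) = 16; u(3) = 29; u(4) = 11; u(5) = 9; u(6) = 1; u(7) = 4.
The sequence repeats with period 6.
(39 - 1) mod 6 = 2, so u(39) = u(3) = 29.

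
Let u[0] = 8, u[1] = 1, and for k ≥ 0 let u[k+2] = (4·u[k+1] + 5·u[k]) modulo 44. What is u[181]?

1

u[0] = 8, u[1] = 1, u[2] = 0, u[3] = 5, u[4] = 20, u[5] = 17, u[6] = 36, u[7] = 9, u[8] = 40, u[9] = 29, u[10] = 8, u[11] = 1.
The sequence repeats with period 10.
(181 - 0) mod 10 = 1, so u[181] = u[1] = 1.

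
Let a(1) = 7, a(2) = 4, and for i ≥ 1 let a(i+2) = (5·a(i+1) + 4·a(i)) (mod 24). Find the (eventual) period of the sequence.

We have a(1) = 7,  a(2) = 4,  a(3) = 0,  a(4) = 16,  a(5) = 8,  a(6) = 8,  a(7) = 0,  a(8) = 8,  a(9) = 16,  a(10) = 16,  a(11) = 0,  a(12) = 16.
Since (a(11), a(12)) = (a(3), a(4)) = (0, 16) (two consecutive terms determine the rest), the sequence is eventually periodic: after a pre-period of length 2 it cycles with period 8.

8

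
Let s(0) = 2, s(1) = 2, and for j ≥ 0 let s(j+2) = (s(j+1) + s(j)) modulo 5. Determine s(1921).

Computing terms: s(0) = 2, s(1) = 2, s(2) = 4, s(3) = 1, s(4) = 0, s(5) = 1, s(6) = 1, s(7) = 2, s(8) = 3, s(9) = 0, s(10) = 3, s(11) = 3, s(12) = 1, s(13) = 4, s(14) = 0, s(15) = 4, s(16) = 4, s(17) = 3, s(18) = 2, s(19) = 0, s(20) = 2, s(21) = 2.
Since (s(20), s(21)) = (s(0), s(1)) = (2, 2) (two consecutive terms determine the rest), the sequence is periodic with period 20.
So s(1921) = s(0 + ((1921-0) mod 20)) = s(1) = 2.

2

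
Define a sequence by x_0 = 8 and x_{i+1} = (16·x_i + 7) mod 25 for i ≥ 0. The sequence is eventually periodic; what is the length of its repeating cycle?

25

Listing terms: x_0 = 8; x_1 = 10; x_2 = 17; x_3 = 4; x_4 = 21; x_5 = 18; x_6 = 20; x_7 = 2; x_8 = 14; x_9 = 6; x_{10} = 3; x_{11} = 5; x_{12} = 12; x_{13} = 24; x_{14} = 16; x_{15} = 13; x_{16} = 15; x_{17} = 22; x_{18} = 9; x_{19} = 1; x_{20} = 23; x_{21} = 0; x_{22} = 7; x_{23} = 19; x_{24} = 11; x_{25} = 8.
The sequence repeats with period 25.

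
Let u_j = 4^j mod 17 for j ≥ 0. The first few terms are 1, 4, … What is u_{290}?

Listing terms: u_0 = 1, u_1 = 4, u_2 = 16, u_3 = 13, u_4 = 1.
The sequence repeats with period 4.
So u_{290} = u_{0 + ((290-0) mod 4)} = u_2 = 16.

16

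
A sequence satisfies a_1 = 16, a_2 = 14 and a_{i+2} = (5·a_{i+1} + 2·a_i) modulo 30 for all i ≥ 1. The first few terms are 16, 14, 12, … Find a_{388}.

Listing terms: a_1 = 16; a_2 = 14; a_3 = 12; a_4 = 28; a_5 = 14; a_6 = 6; a_7 = 28; a_8 = 2; a_9 = 6; a_{10} = 4; a_{11} = 2; a_{12} = 18; a_{13} = 4; a_{14} = 26; a_{15} = 18; a_{16} = 22; a_{17} = 26; a_{18} = 24; a_{19} = 22; a_{20} = 8; a_{21} = 24; a_{22} = 16; a_{23} = 8; a_{24} = 12; a_{25} = 16; a_{26} = 14.
The sequence repeats with period 24.
So a_{388} = a_{1 + ((388-1) mod 24)} = a_4 = 28.

28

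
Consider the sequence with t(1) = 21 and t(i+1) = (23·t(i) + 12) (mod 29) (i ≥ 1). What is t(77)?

13

Listing terms: t(1) = 21, t(2) = 2, t(3) = 0, t(4) = 12, t(5) = 27, t(6) = 24, t(7) = 13, t(8) = 21.
The sequence repeats with period 7.
(77 - 1) mod 7 = 6, so t(77) = t(7) = 13.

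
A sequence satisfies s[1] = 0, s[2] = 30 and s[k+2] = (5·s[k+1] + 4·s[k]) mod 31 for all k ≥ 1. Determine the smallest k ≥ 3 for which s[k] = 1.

Computing terms: s[1] = 0, s[2] = 30, s[3] = 26, s[4] = 2, s[5] = 21, s[6] = 20, s[7] = 29, s[8] = 8, s[9] = 1, s[10] = 6, s[11] = 3, s[12] = 8, s[13] = 21, s[14] = 13, s[15] = 25, s[16] = 22, s[17] = 24, s[18] = 22, s[19] = 20, s[20] = 2, s[21] = 28, s[22] = 24, s[23] = 15, s[24] = 16, s[25] = 16, s[26] = 20, s[27] = 9, s[28] = 1, s[29] = 10, s[30] = 23, s[31] = 0, s[32] = 30.
The sequence repeats with period 30.
The value 1 first appears (with k ≥ 3) at s[9].

9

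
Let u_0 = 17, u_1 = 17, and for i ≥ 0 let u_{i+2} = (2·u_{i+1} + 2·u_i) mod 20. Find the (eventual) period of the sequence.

24

Computing terms: u_0 = 17; u_1 = 17; u_2 = 8; u_3 = 10; u_4 = 16; u_5 = 12; u_6 = 16; u_7 = 16; u_8 = 4; u_9 = 0; u_{10} = 8; u_{11} = 16; u_{12} = 8; u_{13} = 8; u_{14} = 12; u_{15} = 0; u_{16} = 4; u_{17} = 8; u_{18} = 4; u_{19} = 4; u_{20} = 16; u_{21} = 0; u_{22} = 12; u_{23} = 4; u_{24} = 12; u_{25} = 12; u_{26} = 8; u_{27} = 0; u_{28} = 16; u_{29} = 12.
Since (u_{28}, u_{29}) = (u_4, u_5) = (16, 12) (two consecutive terms determine the rest), the sequence is eventually periodic: after a pre-period of length 4 it cycles with period 24.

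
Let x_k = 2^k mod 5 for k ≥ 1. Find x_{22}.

Listing terms: x_1 = 2; x_2 = 4; x_3 = 3; x_4 = 1; x_5 = 2.
The sequence repeats with period 4.
So x_{22} = x_{1 + ((22-1) mod 4)} = x_2 = 4.

4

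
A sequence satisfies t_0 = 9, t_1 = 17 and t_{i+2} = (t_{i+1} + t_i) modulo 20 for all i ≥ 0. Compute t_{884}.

14

t_0 = 9; t_1 = 17; t_2 = 6; t_3 = 3; t_4 = 9; t_5 = 12; t_6 = 1; t_7 = 13; t_8 = 14; t_9 = 7; t_{10} = 1; t_{11} = 8; t_{12} = 9; t_{13} = 17.
The sequence repeats with period 12.
(884 - 0) mod 12 = 8, so t_{884} = t_8 = 14.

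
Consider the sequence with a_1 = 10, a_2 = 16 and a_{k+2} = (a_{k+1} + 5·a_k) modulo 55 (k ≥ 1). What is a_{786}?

26

Listing terms: a_1 = 10, a_2 = 16, a_3 = 11, a_4 = 36, a_5 = 36, a_6 = 51, a_7 = 11, a_8 = 46, a_9 = 46, a_{10} = 1, a_{11} = 11, a_{12} = 16, a_{13} = 16, a_{14} = 41, a_{15} = 11, a_{16} = 51, a_{17} = 51, a_{18} = 31, a_{19} = 11, a_{20} = 1, a_{21} = 1, a_{22} = 6, a_{23} = 11, a_{24} = 41, a_{25} = 41, a_{26} = 26, a_{27} = 11, a_{28} = 31, a_{29} = 31, a_{30} = 21, a_{31} = 11, a_{32} = 6, a_{33} = 6, a_{34} = 36, a_{35} = 11, a_{36} = 26, a_{37} = 26, a_{38} = 46, a_{39} = 11, a_{40} = 21, a_{41} = 21, a_{42} = 16, a_{43} = 11.
Since (a_{42}, a_{43}) = (a_2, a_3) = (16, 11) (two consecutive terms determine the rest), the sequence is eventually periodic: after a pre-period of length 1 it cycles with period 40.
For k ≥ 2, a_k depends only on (k - 2) mod 40. (786 - 2) mod 40 = 24, so a_{786} = a_{26} = 26.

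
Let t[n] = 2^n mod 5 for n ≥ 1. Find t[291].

Listing terms: t[1] = 2,  t[2] = 4,  t[3] = 3,  t[4] = 1,  t[5] = 2.
Since t[5] = t[1] = 2, the sequence is periodic with period 4.
So t[291] = t[1 + ((291-1) mod 4)] = t[3] = 3.

3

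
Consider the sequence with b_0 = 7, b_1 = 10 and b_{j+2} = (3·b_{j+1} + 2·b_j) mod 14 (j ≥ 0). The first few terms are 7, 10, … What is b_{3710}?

Computing terms: b_0 = 7; b_1 = 10; b_2 = 2; b_3 = 12; b_4 = 12; b_5 = 4; b_6 = 8; b_7 = 4; b_8 = 0; b_9 = 8; b_{10} = 10; b_{11} = 4; b_{12} = 4; b_{13} = 6; b_{14} = 12; b_{15} = 6; b_{16} = 0; b_{17} = 12; b_{18} = 8; b_{19} = 6; b_{20} = 6; b_{21} = 2; b_{22} = 4; b_{23} = 2; b_{24} = 0; b_{25} = 4; b_{26} = 12; b_{27} = 2; b_{28} = 2; b_{29} = 10; b_{30} = 6; b_{31} = 10; b_{32} = 0; b_{33} = 6; b_{34} = 4; b_{35} = 10; b_{36} = 10; b_{37} = 8; b_{38} = 2; b_{39} = 8; b_{40} = 0; b_{41} = 2; b_{42} = 6; b_{43} = 8; b_{44} = 8; b_{45} = 12; b_{46} = 10; b_{47} = 12; b_{48} = 0; b_{49} = 10; b_{50} = 2.
Since (b_{49}, b_{50}) = (b_1, b_2) = (10, 2) (two consecutive terms determine the rest), the sequence is eventually periodic: after a pre-period of length 1 it cycles with period 48.
For j ≥ 1, b_j depends only on (j - 1) mod 48. (3710 - 1) mod 48 = 13, so b_{3710} = b_{14} = 12.

12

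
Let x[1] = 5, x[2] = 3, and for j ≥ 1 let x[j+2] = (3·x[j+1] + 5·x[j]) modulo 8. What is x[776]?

7

We have x[1] = 5; x[2] = 3; x[3] = 2; x[4] = 5; x[5] = 1; x[6] = 4; x[7] = 1; x[8] = 7; x[9] = 2; x[10] = 1; x[11] = 5; x[12] = 4; x[13] = 5; x[14] = 3.
Since (x[13], x[14]) = (x[1], x[2]) = (5, 3) (two consecutive terms determine the rest), the sequence is periodic with period 12.
So x[776] = x[1 + ((776-1) mod 12)] = x[8] = 7.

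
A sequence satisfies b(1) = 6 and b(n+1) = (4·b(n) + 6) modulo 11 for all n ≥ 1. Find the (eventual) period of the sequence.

5

We have b(1) = 6,  b(2) = 8,  b(3) = 5,  b(4) = 4,  b(5) = 0,  b(6) = 6.
The sequence repeats with period 5.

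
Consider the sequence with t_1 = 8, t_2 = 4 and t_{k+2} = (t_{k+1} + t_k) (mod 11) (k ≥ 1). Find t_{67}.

Listing terms: t_1 = 8; t_2 = 4; t_3 = 1; t_4 = 5; t_5 = 6; t_6 = 0; t_7 = 6; t_8 = 6; t_9 = 1; t_{10} = 7; t_{11} = 8; t_{12} = 4.
The sequence repeats with period 10.
(67 - 1) mod 10 = 6, so t_{67} = t_7 = 6.

6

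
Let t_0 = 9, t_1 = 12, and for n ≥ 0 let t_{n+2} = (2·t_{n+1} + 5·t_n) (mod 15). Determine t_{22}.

9

t_0 = 9,  t_1 = 12,  t_2 = 9,  t_3 = 3,  t_4 = 6,  t_5 = 12,  t_6 = 9.
Since (t_5, t_6) = (t_1, t_2) = (12, 9) (two consecutive terms determine the rest), the sequence is eventually periodic: after a pre-period of length 1 it cycles with period 4.
For n ≥ 1, t_n depends only on (n - 1) mod 4. (22 - 1) mod 4 = 1, so t_{22} = t_2 = 9.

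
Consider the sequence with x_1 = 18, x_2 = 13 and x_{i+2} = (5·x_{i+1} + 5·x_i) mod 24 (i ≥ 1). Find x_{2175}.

11

Computing terms: x_1 = 18; x_2 = 13; x_3 = 11; x_4 = 0; x_5 = 7; x_6 = 11; x_7 = 18; x_8 = 1; x_9 = 23; x_{10} = 0; x_{11} = 19; x_{12} = 23; x_{13} = 18; x_{14} = 13.
The sequence repeats with period 12.
So x_{2175} = x_{1 + ((2175-1) mod 12)} = x_3 = 11.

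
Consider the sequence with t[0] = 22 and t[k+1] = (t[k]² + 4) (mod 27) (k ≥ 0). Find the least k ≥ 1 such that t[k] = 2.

1

We have t[0] = 22, t[1] = 2, t[2] = 8, t[3] = 14, t[4] = 11, t[5] = 17, t[6] = 23, t[7] = 20, t[8] = 26, t[9] = 5, t[10] = 2.
Since t[10] = t[1] = 2, the sequence is eventually periodic: after a pre-period of length 1 it cycles with period 9.
The value 2 first appears (with k ≥ 1) at t[1].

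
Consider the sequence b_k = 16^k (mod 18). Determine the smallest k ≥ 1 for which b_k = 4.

2

b_0 = 1, b_1 = 16, b_2 = 4, b_3 = 10, b_4 = 16.
Since b_4 = b_1 = 16, the sequence is eventually periodic: after a pre-period of length 1 it cycles with period 3.
The value 4 first appears (with k ≥ 1) at b_2.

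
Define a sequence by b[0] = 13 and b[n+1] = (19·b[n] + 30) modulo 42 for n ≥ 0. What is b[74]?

1

We have b[0] = 13,  b[1] = 25,  b[2] = 1,  b[3] = 7,  b[4] = 37,  b[5] = 19,  b[6] = 13.
The sequence repeats with period 6.
So b[74] = b[0 + ((74-0) mod 6)] = b[2] = 1.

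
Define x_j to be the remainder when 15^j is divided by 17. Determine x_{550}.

Listing terms: x_1 = 15; x_2 = 4; x_3 = 9; x_4 = 16; x_5 = 2; x_6 = 13; x_7 = 8; x_8 = 1; x_9 = 15.
Since x_9 = x_1 = 15, the sequence is periodic with period 8.
So x_{550} = x_{1 + ((550-1) mod 8)} = x_6 = 13.

13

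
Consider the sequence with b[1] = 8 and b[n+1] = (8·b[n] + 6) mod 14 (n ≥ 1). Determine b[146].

10

We have b[1] = 8; b[2] = 0; b[3] = 6; b[4] = 12; b[5] = 4; b[6] = 10; b[7] = 2; b[8] = 8.
The sequence repeats with period 7.
So b[146] = b[1 + ((146-1) mod 7)] = b[6] = 10.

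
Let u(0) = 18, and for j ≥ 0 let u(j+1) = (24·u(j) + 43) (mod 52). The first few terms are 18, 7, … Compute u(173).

We have u(0) = 18, u(1) = 7, u(2) = 3, u(3) = 11, u(4) = 47, u(5) = 27, u(6) = 15, u(7) = 39, u(8) = 43, u(9) = 35, u(10) = 51, u(11) = 19, u(12) = 31, u(13) = 7.
Since u(13) = u(1) = 7, the sequence is eventually periodic: after a pre-period of length 1 it cycles with period 12.
For j ≥ 1, u(j) depends only on (j - 1) mod 12. (173 - 1) mod 12 = 4, so u(173) = u(5) = 27.

27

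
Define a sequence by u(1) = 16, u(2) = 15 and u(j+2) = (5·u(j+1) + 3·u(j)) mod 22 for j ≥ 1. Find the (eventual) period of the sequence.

u(1) = 16; u(2) = 15; u(3) = 13; u(4) = 0; u(5) = 17; u(6) = 19; u(7) = 14; u(8) = 17; u(9) = 17; u(10) = 4; u(11) = 5; u(12) = 15; u(13) = 2; u(14) = 11; u(15) = 17; u(16) = 8; u(17) = 3; u(18) = 17; u(19) = 6; u(20) = 15; u(21) = 5; u(22) = 4; u(23) = 13; u(24) = 11; u(25) = 6; u(26) = 19; u(27) = 3; u(28) = 6; u(29) = 17; u(30) = 15; u(31) = 16; u(32) = 15.
Since (u(31), u(32)) = (u(1), u(2)) = (16, 15) (two consecutive terms determine the rest), the sequence is periodic with period 30.

30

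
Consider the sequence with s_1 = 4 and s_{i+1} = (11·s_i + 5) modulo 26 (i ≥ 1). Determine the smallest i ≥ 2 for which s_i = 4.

Computing terms: s_1 = 4, s_2 = 23, s_3 = 24, s_4 = 9, s_5 = 0, s_6 = 5, s_7 = 8, s_8 = 15, s_9 = 14, s_{10} = 3, s_{11} = 12, s_{12} = 7, s_{13} = 4.
The sequence repeats with period 12.
The value 4 next appears (with i ≥ 2) at s_{13}.

13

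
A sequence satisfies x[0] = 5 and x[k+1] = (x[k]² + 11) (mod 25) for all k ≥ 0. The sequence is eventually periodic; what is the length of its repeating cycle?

3

x[0] = 5; x[1] = 11; x[2] = 7; x[3] = 10; x[4] = 11.
Since x[4] = x[1] = 11, the sequence is eventually periodic: after a pre-period of length 1 it cycles with period 3.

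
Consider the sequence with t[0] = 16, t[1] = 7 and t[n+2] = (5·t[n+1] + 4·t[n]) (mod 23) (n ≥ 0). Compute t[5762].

Listing terms: t[0] = 16,  t[1] = 7,  t[2] = 7,  t[3] = 17,  t[4] = 21,  t[5] = 12,  t[6] = 6,  t[7] = 9,  t[8] = 0,  t[9] = 13,  t[10] = 19,  t[11] = 9,  t[12] = 6,  t[13] = 20,  t[14] = 9,  t[15] = 10,  t[16] = 17,  t[17] = 10,  t[18] = 3,  t[19] = 9,  t[20] = 11,  t[21] = 22,  t[22] = 16,  t[23] = 7.
The sequence repeats with period 22.
So t[5762] = t[0 + ((5762-0) mod 22)] = t[20] = 11.

11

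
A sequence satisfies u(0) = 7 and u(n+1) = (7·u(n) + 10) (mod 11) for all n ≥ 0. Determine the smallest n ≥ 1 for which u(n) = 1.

3

We have u(0) = 7, u(1) = 4, u(2) = 5, u(3) = 1, u(4) = 6, u(5) = 8, u(6) = 0, u(7) = 10, u(8) = 3, u(9) = 9, u(10) = 7.
The sequence repeats with period 10.
The value 1 first appears (with n ≥ 1) at u(3).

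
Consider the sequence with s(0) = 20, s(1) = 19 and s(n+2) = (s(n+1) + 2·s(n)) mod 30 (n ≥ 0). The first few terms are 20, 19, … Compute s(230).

We have s(0) = 20, s(1) = 19, s(2) = 29, s(3) = 7, s(4) = 5, s(5) = 19, s(6) = 29.
Since (s(5), s(6)) = (s(1), s(2)) = (19, 29) (two consecutive terms determine the rest), the sequence is eventually periodic: after a pre-period of length 1 it cycles with period 4.
For n ≥ 1, s(n) depends only on (n - 1) mod 4. (230 - 1) mod 4 = 1, so s(230) = s(2) = 29.

29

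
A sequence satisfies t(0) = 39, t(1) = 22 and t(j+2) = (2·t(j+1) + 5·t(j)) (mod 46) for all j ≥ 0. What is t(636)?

Listing terms: t(0) = 39; t(1) = 22; t(2) = 9; t(3) = 36; t(4) = 25; t(5) = 0; t(6) = 33; t(7) = 20; t(8) = 21; t(9) = 4; t(10) = 21; t(11) = 16; t(12) = 45; t(13) = 32; t(14) = 13; t(15) = 2; t(16) = 23; t(17) = 10; t(18) = 43; t(19) = 44; t(20) = 27; t(21) = 44; t(22) = 39; t(23) = 22.
Since (t(22), t(23)) = (t(0), t(1)) = (39, 22) (two consecutive terms determine the rest), the sequence is periodic with period 22.
(636 - 0) mod 22 = 20, so t(636) = t(20) = 27.

27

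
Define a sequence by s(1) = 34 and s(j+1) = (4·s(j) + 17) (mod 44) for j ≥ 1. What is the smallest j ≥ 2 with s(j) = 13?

3

We have s(1) = 34; s(2) = 21; s(3) = 13; s(4) = 25; s(5) = 29; s(6) = 1; s(7) = 21.
Since s(7) = s(2) = 21, the sequence is eventually periodic: after a pre-period of length 1 it cycles with period 5.
The value 13 first appears (with j ≥ 2) at s(3).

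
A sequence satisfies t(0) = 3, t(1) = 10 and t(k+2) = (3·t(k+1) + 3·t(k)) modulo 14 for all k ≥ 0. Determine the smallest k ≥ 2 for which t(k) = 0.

Computing terms: t(0) = 3; t(1) = 10; t(2) = 11; t(3) = 7; t(4) = 12; t(5) = 1; t(6) = 11; t(7) = 8; t(8) = 1; t(9) = 13; t(10) = 0; t(11) = 11; t(12) = 5; t(13) = 6; t(14) = 5; t(15) = 5; t(16) = 2; t(17) = 7; t(18) = 13; t(19) = 4; t(20) = 9; t(21) = 11; t(22) = 4; t(23) = 3; t(24) = 7; t(25) = 2; t(26) = 13; t(27) = 3; t(28) = 6; t(29) = 13; t(30) = 1; t(31) = 0; t(32) = 3; t(33) = 9; t(34) = 8; t(35) = 9; t(36) = 9; t(37) = 12; t(38) = 7; t(39) = 1; t(40) = 10; t(41) = 5; t(42) = 3; t(43) = 10.
Since (t(42), t(43)) = (t(0), t(1)) = (3, 10) (two consecutive terms determine the rest), the sequence is periodic with period 42.
The value 0 first appears (with k ≥ 2) at t(10).

10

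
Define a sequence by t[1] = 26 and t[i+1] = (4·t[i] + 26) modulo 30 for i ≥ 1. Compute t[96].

0

Listing terms: t[1] = 26,  t[2] = 10,  t[3] = 6,  t[4] = 20,  t[5] = 16,  t[6] = 0,  t[7] = 26.
Since t[7] = t[1] = 26, the sequence is periodic with period 6.
So t[96] = t[1 + ((96-1) mod 6)] = t[6] = 0.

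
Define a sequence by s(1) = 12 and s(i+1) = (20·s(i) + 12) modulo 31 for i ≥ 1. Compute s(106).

We have s(1) = 12, s(2) = 4, s(3) = 30, s(4) = 23, s(5) = 7, s(6) = 28, s(7) = 14, s(8) = 13, s(9) = 24, s(10) = 27, s(11) = 25, s(12) = 16, s(13) = 22, s(14) = 18, s(15) = 0, s(16) = 12.
Since s(16) = s(1) = 12, the sequence is periodic with period 15.
(106 - 1) mod 15 = 0, so s(106) = s(1) = 12.

12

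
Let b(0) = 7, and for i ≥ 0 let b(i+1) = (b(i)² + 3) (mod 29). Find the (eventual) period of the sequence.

We have b(0) = 7,  b(1) = 23,  b(2) = 10,  b(3) = 16,  b(4) = 27,  b(5) = 7.
Since b(5) = b(0) = 7, the sequence is periodic with period 5.

5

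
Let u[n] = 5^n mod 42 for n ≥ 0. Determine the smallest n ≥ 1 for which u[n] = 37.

u[0] = 1,  u[1] = 5,  u[2] = 25,  u[3] = 41,  u[4] = 37,  u[5] = 17,  u[6] = 1.
The sequence repeats with period 6.
The value 37 first appears (with n ≥ 1) at u[4].

4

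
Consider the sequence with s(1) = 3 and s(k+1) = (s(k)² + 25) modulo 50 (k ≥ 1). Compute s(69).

21

Listing terms: s(1) = 3,  s(2) = 34,  s(3) = 31,  s(4) = 36,  s(5) = 21,  s(6) = 16,  s(7) = 31.
Since s(7) = s(3) = 31, the sequence is eventually periodic: after a pre-period of length 2 it cycles with period 4.
For k ≥ 3, s(k) depends only on (k - 3) mod 4. (69 - 3) mod 4 = 2, so s(69) = s(5) = 21.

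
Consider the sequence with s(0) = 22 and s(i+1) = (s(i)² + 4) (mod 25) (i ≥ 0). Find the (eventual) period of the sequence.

5

We have s(0) = 22,  s(1) = 13,  s(2) = 23,  s(3) = 8,  s(4) = 18,  s(5) = 3,  s(6) = 13.
Since s(6) = s(1) = 13, the sequence is eventually periodic: after a pre-period of length 1 it cycles with period 5.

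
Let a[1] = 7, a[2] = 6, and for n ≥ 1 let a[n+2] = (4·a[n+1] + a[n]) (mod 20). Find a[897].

3

We have a[1] = 7,  a[2] = 6,  a[3] = 11,  a[4] = 10,  a[5] = 11,  a[6] = 14,  a[7] = 7,  a[8] = 2,  a[9] = 15,  a[10] = 2,  a[11] = 3,  a[12] = 14,  a[13] = 19,  a[14] = 10,  a[15] = 19,  a[16] = 6,  a[17] = 3,  a[18] = 18,  a[19] = 15,  a[20] = 18,  a[21] = 7,  a[22] = 6.
Since (a[21], a[22]) = (a[1], a[2]) = (7, 6) (two consecutive terms determine the rest), the sequence is periodic with period 20.
(897 - 1) mod 20 = 16, so a[897] = a[17] = 3.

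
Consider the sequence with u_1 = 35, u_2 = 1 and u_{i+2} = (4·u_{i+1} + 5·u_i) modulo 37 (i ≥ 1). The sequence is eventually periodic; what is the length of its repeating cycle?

36

Computing terms: u_1 = 35, u_2 = 1, u_3 = 31, u_4 = 18, u_5 = 5, u_6 = 36, u_7 = 21, u_8 = 5, u_9 = 14, u_{10} = 7, u_{11} = 24, u_{12} = 20, u_{13} = 15, u_{14} = 12, u_{15} = 12, u_{16} = 34, u_{17} = 11, u_{18} = 29, u_{19} = 23, u_{20} = 15, u_{21} = 27, u_{22} = 35, u_{23} = 16, u_{24} = 17, u_{25} = 0, u_{26} = 11, u_{27} = 7, u_{28} = 9, u_{29} = 34, u_{30} = 33, u_{31} = 6, u_{32} = 4, u_{33} = 9, u_{34} = 19, u_{35} = 10, u_{36} = 24, u_{37} = 35, u_{38} = 1.
The sequence repeats with period 36.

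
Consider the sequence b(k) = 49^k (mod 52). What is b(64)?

29

b(0) = 1, b(1) = 49, b(2) = 9, b(3) = 25, b(4) = 29, b(5) = 17, b(6) = 1.
Since b(6) = b(0) = 1, the sequence is periodic with period 6.
(64 - 0) mod 6 = 4, so b(64) = b(4) = 29.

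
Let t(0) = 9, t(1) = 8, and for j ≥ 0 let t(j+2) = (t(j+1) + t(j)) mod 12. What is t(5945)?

11

Listing terms: t(0) = 9, t(1) = 8, t(2) = 5, t(3) = 1, t(4) = 6, t(5) = 7, t(6) = 1, t(7) = 8, t(8) = 9, t(9) = 5, t(10) = 2, t(11) = 7, t(12) = 9, t(13) = 4, t(14) = 1, t(15) = 5, t(16) = 6, t(17) = 11, t(18) = 5, t(19) = 4, t(20) = 9, t(21) = 1, t(22) = 10, t(23) = 11, t(24) = 9, t(25) = 8.
Since (t(24), t(25)) = (t(0), t(1)) = (9, 8) (two consecutive terms determine the rest), the sequence is periodic with period 24.
(5945 - 0) mod 24 = 17, so t(5945) = t(17) = 11.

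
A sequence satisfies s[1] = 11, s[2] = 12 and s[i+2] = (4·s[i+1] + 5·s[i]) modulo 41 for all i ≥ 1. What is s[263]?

Listing terms: s[1] = 11,  s[2] = 12,  s[3] = 21,  s[4] = 21,  s[5] = 25,  s[6] = 0,  s[7] = 2,  s[8] = 8,  s[9] = 1,  s[10] = 3,  s[11] = 17,  s[12] = 1,  s[13] = 7,  s[14] = 33,  s[15] = 3,  s[16] = 13,  s[17] = 26,  s[18] = 5,  s[19] = 27,  s[20] = 10,  s[21] = 11,  s[22] = 12.
The sequence repeats with period 20.
(263 - 1) mod 20 = 2, so s[263] = s[3] = 21.

21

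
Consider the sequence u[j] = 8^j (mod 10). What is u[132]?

6

u[1] = 8,  u[2] = 4,  u[3] = 2,  u[4] = 6,  u[5] = 8.
Since u[5] = u[1] = 8, the sequence is periodic with period 4.
So u[132] = u[1 + ((132-1) mod 4)] = u[4] = 6.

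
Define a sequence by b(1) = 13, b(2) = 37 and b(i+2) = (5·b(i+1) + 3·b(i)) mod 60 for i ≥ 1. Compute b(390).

We have b(1) = 13; b(2) = 37; b(3) = 44; b(4) = 31; b(5) = 47; b(6) = 28; b(7) = 41; b(8) = 49; b(9) = 8; b(10) = 7; b(11) = 59; b(12) = 16; b(13) = 17; b(14) = 13; b(15) = 56; b(16) = 19; b(17) = 23; b(18) = 52; b(19) = 29; b(20) = 1; b(21) = 32; b(22) = 43; b(23) = 11; b(24) = 4; b(25) = 53; b(26) = 37; b(27) = 44.
Since (b(26), b(27)) = (b(2), b(3)) = (37, 44) (two consecutive terms determine the rest), the sequence is eventually periodic: after a pre-period of length 1 it cycles with period 24.
For i ≥ 2, b(i) depends only on (i - 2) mod 24. (390 - 2) mod 24 = 4, so b(390) = b(6) = 28.

28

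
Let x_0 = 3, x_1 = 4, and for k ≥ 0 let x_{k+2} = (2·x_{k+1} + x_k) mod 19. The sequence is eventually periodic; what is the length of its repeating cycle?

40

x_0 = 3; x_1 = 4; x_2 = 11; x_3 = 7; x_4 = 6; x_5 = 0; x_6 = 6; x_7 = 12; x_8 = 11; x_9 = 15; x_{10} = 3; x_{11} = 2; x_{12} = 7; x_{13} = 16; x_{14} = 1; x_{15} = 18; x_{16} = 18; x_{17} = 16; x_{18} = 12; x_{19} = 2; x_{20} = 16; x_{21} = 15; x_{22} = 8; x_{23} = 12; x_{24} = 13; x_{25} = 0; x_{26} = 13; x_{27} = 7; x_{28} = 8; x_{29} = 4; x_{30} = 16; x_{31} = 17; x_{32} = 12; x_{33} = 3; x_{34} = 18; x_{35} = 1; x_{36} = 1; x_{37} = 3; x_{38} = 7; x_{39} = 17; x_{40} = 3; x_{41} = 4.
Since (x_{40}, x_{41}) = (x_0, x_1) = (3, 4) (two consecutive terms determine the rest), the sequence is periodic with period 40.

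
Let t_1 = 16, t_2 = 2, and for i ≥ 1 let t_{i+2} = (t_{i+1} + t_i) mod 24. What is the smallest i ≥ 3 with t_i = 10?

Listing terms: t_1 = 16,  t_2 = 2,  t_3 = 18,  t_4 = 20,  t_5 = 14,  t_6 = 10,  t_7 = 0,  t_8 = 10,  t_9 = 10,  t_{10} = 20,  t_{11} = 6,  t_{12} = 2,  t_{13} = 8,  t_{14} = 10,  t_{15} = 18,  t_{16} = 4,  t_{17} = 22,  t_{18} = 2,  t_{19} = 0,  t_{20} = 2,  t_{21} = 2,  t_{22} = 4,  t_{23} = 6,  t_{24} = 10,  t_{25} = 16,  t_{26} = 2.
The sequence repeats with period 24.
The value 10 first appears (with i ≥ 3) at t_6.

6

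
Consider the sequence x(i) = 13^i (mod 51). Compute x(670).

16

x(1) = 13,  x(2) = 16,  x(3) = 4,  x(4) = 1,  x(5) = 13.
Since x(5) = x(1) = 13, the sequence is periodic with period 4.
So x(670) = x(1 + ((670-1) mod 4)) = x(2) = 16.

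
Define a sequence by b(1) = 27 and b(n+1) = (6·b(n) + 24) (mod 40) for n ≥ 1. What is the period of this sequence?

We have b(1) = 27, b(2) = 26, b(3) = 20, b(4) = 24, b(5) = 8, b(6) = 32, b(7) = 16, b(8) = 0, b(9) = 24.
Since b(9) = b(4) = 24, the sequence is eventually periodic: after a pre-period of length 3 it cycles with period 5.

5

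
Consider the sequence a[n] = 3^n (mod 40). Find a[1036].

a[1] = 3, a[2] = 9, a[3] = 27, a[4] = 1, a[5] = 3.
Since a[5] = a[1] = 3, the sequence is periodic with period 4.
So a[1036] = a[1 + ((1036-1) mod 4)] = a[4] = 1.

1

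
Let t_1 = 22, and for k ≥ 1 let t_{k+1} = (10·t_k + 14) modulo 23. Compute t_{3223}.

15

Listing terms: t_1 = 22; t_2 = 4; t_3 = 8; t_4 = 2; t_5 = 11; t_6 = 9; t_7 = 12; t_8 = 19; t_9 = 20; t_{10} = 7; t_{11} = 15; t_{12} = 3; t_{13} = 21; t_{14} = 17; t_{15} = 0; t_{16} = 14; t_{17} = 16; t_{18} = 13; t_{19} = 6; t_{20} = 5; t_{21} = 18; t_{22} = 10; t_{23} = 22.
The sequence repeats with period 22.
So t_{3223} = t_{1 + ((3223-1) mod 22)} = t_{11} = 15.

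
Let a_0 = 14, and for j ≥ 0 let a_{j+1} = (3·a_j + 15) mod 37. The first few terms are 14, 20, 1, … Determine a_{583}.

23

Computing terms: a_0 = 14; a_1 = 20; a_2 = 1; a_3 = 18; a_4 = 32; a_5 = 0; a_6 = 15; a_7 = 23; a_8 = 10; a_9 = 8; a_{10} = 2; a_{11} = 21; a_{12} = 4; a_{13} = 27; a_{14} = 22; a_{15} = 7; a_{16} = 36; a_{17} = 12; a_{18} = 14.
Since a_{18} = a_0 = 14, the sequence is periodic with period 18.
So a_{583} = a_{0 + ((583-0) mod 18)} = a_7 = 23.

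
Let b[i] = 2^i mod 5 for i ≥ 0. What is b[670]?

b[0] = 1,  b[1] = 2,  b[2] = 4,  b[3] = 3,  b[4] = 1.
The sequence repeats with period 4.
So b[670] = b[0 + ((670-0) mod 4)] = b[2] = 4.

4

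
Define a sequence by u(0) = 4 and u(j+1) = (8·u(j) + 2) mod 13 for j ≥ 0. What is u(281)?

We have u(0) = 4, u(1) = 8, u(2) = 1, u(3) = 10, u(4) = 4.
Since u(4) = u(0) = 4, the sequence is periodic with period 4.
(281 - 0) mod 4 = 1, so u(281) = u(1) = 8.

8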